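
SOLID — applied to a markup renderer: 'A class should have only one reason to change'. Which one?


This describes the Single Responsibility Principle (SRP)

Single Responsibility Principle (SRP)


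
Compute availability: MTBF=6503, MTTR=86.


Availability = MTBF / (MTBF + MTTR)
Availability = 6503 / (6503 + 86)
Availability = 6503 / 6589
Availability = 98.6948%

98.6948%


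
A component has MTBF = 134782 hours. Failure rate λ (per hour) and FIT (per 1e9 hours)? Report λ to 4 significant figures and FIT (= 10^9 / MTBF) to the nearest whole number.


Formula: λ = 1 / MTBF; FIT = λ × 1e9 = 1e9 / MTBF
λ = 1 / 134782 ≈ 7.419e-06 failures/hour
FIT = 1e9 / 134782 ≈ 7419 failures per 1e9 hours (nearest whole number)

λ = 7.419e-06 /h, FIT = 7419


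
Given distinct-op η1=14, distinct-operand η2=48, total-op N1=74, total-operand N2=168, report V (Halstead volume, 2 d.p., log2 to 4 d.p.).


Formula: V = N * log2(η), where N = N1 + N2 and η = η1 + η2
η = 14 + 48 = 62
N = 74 + 168 = 242
log2(62) ≈ 5.9542
V = 242 * 5.9542 = 1440.92

1440.92


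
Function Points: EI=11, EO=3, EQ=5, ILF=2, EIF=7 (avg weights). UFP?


UFP = EI*4 + EO*5 + EQ*4 + ILF*10 + EIF*7
UFP = 11*4 + 3*5 + 5*4 + 2*10 + 7*7
UFP = 44 + 15 + 20 + 20 + 49
UFP = 148

148


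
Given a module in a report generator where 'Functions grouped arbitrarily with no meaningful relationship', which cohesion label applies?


Reasoning: Worst: random grouping
Type: Coincidental cohesion

Coincidental cohesion


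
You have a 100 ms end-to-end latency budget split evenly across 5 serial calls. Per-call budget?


Formula: per_stage = total_budget / stages
per_stage = 100 / 5
per_stage = 20.0 ms

20.0 ms


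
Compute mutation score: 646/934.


Mutation score = killed / total * 100
Mutation score = 646 / 934 * 100
Mutation score = 69.16%

69.16%


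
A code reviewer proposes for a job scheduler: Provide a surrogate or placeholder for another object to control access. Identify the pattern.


This matches the Proxy pattern

Proxy


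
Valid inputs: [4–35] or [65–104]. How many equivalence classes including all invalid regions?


Valid ranges: [4,35] and [65,104]
Class 1: x < 4 — invalid
Class 2: 4 ≤ x ≤ 35 — valid
Class 3: 35 < x < 65 — invalid (gap between ranges)
Class 4: 65 ≤ x ≤ 104 — valid
Class 5: x > 104 — invalid
Total equivalence classes: 5

5 equivalence classes


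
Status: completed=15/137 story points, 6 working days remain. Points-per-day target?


Formula: Required rate = Remaining points / Days left
Remaining = 137 - 15 = 122 points
Required rate = 122 / 6 = 20.33 points/day

20.33 points/day


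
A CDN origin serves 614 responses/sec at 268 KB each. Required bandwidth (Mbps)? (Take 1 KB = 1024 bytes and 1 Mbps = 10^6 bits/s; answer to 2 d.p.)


Formula: Mbps = payload_bytes * RPS * 8 / 1e6
Payload per request = 268 KB = 268 * 1024 = 274432 bytes
Total bytes/sec = 274432 * 614 = 168501248
Total bits/sec = 168501248 * 8 = 1348009984
Mbps = 1348009984 / 1e6 = 1348.01

1348.01 Mbps


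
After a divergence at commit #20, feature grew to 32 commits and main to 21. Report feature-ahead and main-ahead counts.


Common ancestor: commit #20
feature commits after divergence: 32 - 20 = 12
main commits after divergence: 21 - 20 = 1
feature is 12 commits ahead of main
main is 1 commits ahead of feature

feature ahead: 12, main ahead: 1


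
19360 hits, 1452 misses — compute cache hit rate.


Formula: hit rate = hits / (hits + misses) * 100
hit rate = 19360 / (19360 + 1452) * 100
hit rate = 19360 / 20812 * 100
hit rate = 93.02%

93.02%


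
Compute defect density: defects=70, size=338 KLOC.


Defect density = defects / KLOC
Defect density = 70 / 338
Defect density = 0.207 defects/KLOC

0.207 defects/KLOC


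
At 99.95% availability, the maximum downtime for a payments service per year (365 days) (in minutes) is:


Formula: allowed downtime = period * (100 - SLA) / 100
Period (year (365 days)) = 525600 minutes
Unavailability fraction = (100 - 99.95) / 100
Allowed downtime = 525600 * (100 - 99.95) / 100
Allowed downtime = 262.8 minutes

262.8 minutes


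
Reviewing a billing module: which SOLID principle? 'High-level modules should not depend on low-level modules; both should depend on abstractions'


This describes the Dependency Inversion Principle (DIP)

Dependency Inversion Principle (DIP)


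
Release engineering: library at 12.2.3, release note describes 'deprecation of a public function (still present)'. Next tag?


Current: 12.2.3
Change category: 'deprecation of a public function (still present)' → minor bump
SemVer rule: minor bump → increment MINOR, reset PATCH to 0 (MAJOR unchanged)
New: 12.3.0

12.3.0


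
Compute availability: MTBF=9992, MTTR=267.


Availability = MTBF / (MTBF + MTTR)
Availability = 9992 / (9992 + 267)
Availability = 9992 / 10259
Availability = 97.3974%

97.3974%


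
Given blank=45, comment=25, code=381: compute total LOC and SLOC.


Total LOC = blank + comment + code
Total LOC = 45 + 25 + 381 = 451
SLOC (source only) = code = 381

Total LOC: 451, SLOC: 381


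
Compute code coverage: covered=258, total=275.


Coverage = covered / total * 100
Coverage = 258 / 275 * 100
Coverage = 93.82%

93.82%


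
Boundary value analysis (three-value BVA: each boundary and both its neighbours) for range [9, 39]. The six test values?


Range: [9, 39]
Boundaries: just below min, min, min+1, max-1, max, just above max
Values: [8, 9, 10, 38, 39, 40]

[8, 9, 10, 38, 39, 40]


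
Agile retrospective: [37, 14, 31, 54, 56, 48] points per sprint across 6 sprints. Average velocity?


Formula: Avg velocity = Total points / Number of sprints
Points: [37, 14, 31, 54, 56, 48]
Sum = 37 + 14 + 31 + 54 + 56 + 48 = 240
Avg velocity = 240 / 6 = 40.0 points/sprint

40.0 points/sprint


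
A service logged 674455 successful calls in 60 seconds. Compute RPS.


Formula: throughput = requests / seconds
throughput = 674455 / 60
throughput = 11240.92 requests/second

11240.92 requests/second


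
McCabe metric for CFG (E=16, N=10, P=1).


Formula: V(G) = E - N + 2P
V(G) = 16 - 10 + 2*1
V(G) = 6 + 2
V(G) = 8

8


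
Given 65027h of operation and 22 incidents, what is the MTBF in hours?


Formula: MTBF = Total operating time / Number of failures
MTBF = 65027 / 22
MTBF = 2955.77 hours

2955.77 hours


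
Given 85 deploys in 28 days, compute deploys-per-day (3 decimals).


Formula: deployments per day = releases / days
= 85 / 28
= 3.036 deploys/day
(equivalently, 21.25 deploys/week)

3.036 deploys/day


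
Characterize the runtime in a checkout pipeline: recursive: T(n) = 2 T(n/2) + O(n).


Reasoning: master theorem case 2 (merge-sort recurrence)
Complexity: O(n log n)

O(n log n)


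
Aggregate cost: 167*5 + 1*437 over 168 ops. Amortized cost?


Formula: Amortized cost = Total cost / Operations
Total cost = (167 * 5) + (1 * 437)
Total cost = 835 + 437 = 1272
Amortized = 1272 / 168 = 7.5714

7.5714


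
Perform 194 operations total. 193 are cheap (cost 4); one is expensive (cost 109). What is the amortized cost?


Formula: Amortized cost = Total cost / Operations
Total cost = (193 * 4) + (1 * 109)
Total cost = 772 + 109 = 881
Amortized = 881 / 194 = 4.5412

4.5412


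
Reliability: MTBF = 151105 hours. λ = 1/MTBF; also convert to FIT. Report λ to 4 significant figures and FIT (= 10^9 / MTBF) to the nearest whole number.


Formula: λ = 1 / MTBF; FIT = λ × 1e9 = 1e9 / MTBF
λ = 1 / 151105 ≈ 6.618e-06 failures/hour
FIT = 1e9 / 151105 ≈ 6618 failures per 1e9 hours (nearest whole number)

λ = 6.618e-06 /h, FIT = 6618


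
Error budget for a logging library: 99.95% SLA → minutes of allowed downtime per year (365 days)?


Formula: allowed downtime = period * (100 - SLA) / 100
Period (year (365 days)) = 525600 minutes
Unavailability fraction = (100 - 99.95) / 100
Allowed downtime = 525600 * (100 - 99.95) / 100
Allowed downtime = 262.8 minutes

262.8 minutes


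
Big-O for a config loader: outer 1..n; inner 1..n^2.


Reasoning: n times n^2
Complexity: O(n^3)

O(n^3)


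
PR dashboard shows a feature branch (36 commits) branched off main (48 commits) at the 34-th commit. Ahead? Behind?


Common ancestor: commit #34
feature commits after divergence: 36 - 34 = 2
main commits after divergence: 48 - 34 = 14
feature is 2 commits ahead of main
main is 14 commits ahead of feature

feature ahead: 2, main ahead: 14


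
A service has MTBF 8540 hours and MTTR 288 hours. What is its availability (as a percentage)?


Availability = MTBF / (MTBF + MTTR)
Availability = 8540 / (8540 + 288)
Availability = 8540 / 8828
Availability = 96.7377%

96.7377%


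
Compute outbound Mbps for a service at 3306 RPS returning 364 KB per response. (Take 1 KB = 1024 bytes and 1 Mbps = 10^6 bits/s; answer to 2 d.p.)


Formula: Mbps = payload_bytes * RPS * 8 / 1e6
Payload per request = 364 KB = 364 * 1024 = 372736 bytes
Total bytes/sec = 372736 * 3306 = 1232265216
Total bits/sec = 1232265216 * 8 = 9858121728
Mbps = 9858121728 / 1e6 = 9858.12

9858.12 Mbps


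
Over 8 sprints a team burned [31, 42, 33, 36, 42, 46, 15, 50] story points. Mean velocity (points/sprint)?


Formula: Avg velocity = Total points / Number of sprints
Points: [31, 42, 33, 36, 42, 46, 15, 50]
Sum = 31 + 42 + 33 + 36 + 42 + 46 + 15 + 50 = 295
Avg velocity = 295 / 8 = 36.88 points/sprint

36.88 points/sprint


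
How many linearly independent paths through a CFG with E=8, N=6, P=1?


Formula: V(G) = E - N + 2P
V(G) = 8 - 6 + 2*1
V(G) = 2 + 2
V(G) = 4

4


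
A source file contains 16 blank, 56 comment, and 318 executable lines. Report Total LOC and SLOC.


Total LOC = blank + comment + code
Total LOC = 16 + 56 + 318 = 390
SLOC (source only) = code = 318

Total LOC: 390, SLOC: 318


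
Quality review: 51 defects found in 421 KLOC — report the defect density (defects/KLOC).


Defect density = defects / KLOC
Defect density = 51 / 421
Defect density = 0.121 defects/KLOC

0.121 defects/KLOC


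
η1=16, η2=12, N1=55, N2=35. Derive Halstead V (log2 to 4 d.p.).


Formula: V = N * log2(η), where N = N1 + N2 and η = η1 + η2
η = 16 + 12 = 28
N = 55 + 35 = 90
log2(28) ≈ 4.8074
V = 90 * 4.8074 = 432.67

432.67


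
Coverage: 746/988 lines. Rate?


Coverage = covered / total * 100
Coverage = 746 / 988 * 100
Coverage = 75.51%

75.51%


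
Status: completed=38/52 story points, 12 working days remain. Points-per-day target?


Formula: Required rate = Remaining points / Days left
Remaining = 52 - 38 = 14 points
Required rate = 14 / 12 = 1.17 points/day

1.17 points/day


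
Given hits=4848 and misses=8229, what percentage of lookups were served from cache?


Formula: hit rate = hits / (hits + misses) * 100
hit rate = 4848 / (4848 + 8229) * 100
hit rate = 4848 / 13077 * 100
hit rate = 37.07%

37.07%


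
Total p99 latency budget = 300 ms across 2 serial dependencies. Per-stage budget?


Formula: per_stage = total_budget / stages
per_stage = 300 / 2
per_stage = 150.0 ms

150.0 ms


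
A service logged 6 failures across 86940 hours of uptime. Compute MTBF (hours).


Formula: MTBF = Total operating time / Number of failures
MTBF = 86940 / 6
MTBF = 14490.0 hours

14490.0 hours


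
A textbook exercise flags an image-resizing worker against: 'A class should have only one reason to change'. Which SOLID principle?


This describes the Single Responsibility Principle (SRP)

Single Responsibility Principle (SRP)


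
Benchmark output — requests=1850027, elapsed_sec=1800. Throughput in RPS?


Formula: throughput = requests / seconds
throughput = 1850027 / 1800
throughput = 1027.79 requests/second

1027.79 requests/second


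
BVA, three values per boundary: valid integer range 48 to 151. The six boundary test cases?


Range: [48, 151]
Boundaries: just below min, min, min+1, max-1, max, just above max
Values: [47, 48, 49, 150, 151, 152]

[47, 48, 49, 150, 151, 152]


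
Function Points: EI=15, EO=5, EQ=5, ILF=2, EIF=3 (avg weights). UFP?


UFP = EI*4 + EO*5 + EQ*4 + ILF*10 + EIF*7
UFP = 15*4 + 5*5 + 5*4 + 2*10 + 3*7
UFP = 60 + 25 + 20 + 20 + 21
UFP = 146

146


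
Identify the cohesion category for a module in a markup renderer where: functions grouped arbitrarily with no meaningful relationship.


Reasoning: Worst: random grouping
Type: Coincidental cohesion

Coincidental cohesion


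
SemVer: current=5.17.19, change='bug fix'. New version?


Current: 5.17.19
Change category: 'bug fix' → patch bump
SemVer rule: patch bump → increment PATCH (MAJOR and MINOR unchanged)
New: 5.17.20

5.17.20


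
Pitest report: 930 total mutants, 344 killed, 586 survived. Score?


Mutation score = killed / total * 100
Mutation score = 344 / 930 * 100
Mutation score = 36.99%

36.99%


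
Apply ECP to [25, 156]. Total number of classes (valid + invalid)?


Valid range: [25, 156]
Class 1: x < 25 — invalid
Class 2: 25 ≤ x ≤ 156 — valid
Class 3: x > 156 — invalid
Total equivalence classes: 3

3 equivalence classes


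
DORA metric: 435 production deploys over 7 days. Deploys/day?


Formula: deployments per day = releases / days
= 435 / 7
= 62.143 deploys/day
(equivalently, 435.0 deploys/week)

62.143 deploys/day


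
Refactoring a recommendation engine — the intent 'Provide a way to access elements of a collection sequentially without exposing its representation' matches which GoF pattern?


This matches the Iterator pattern

Iterator


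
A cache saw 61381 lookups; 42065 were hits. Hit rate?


Formula: hit rate = hits / (hits + misses) * 100
hit rate = 42065 / (42065 + 19316) * 100
hit rate = 42065 / 61381 * 100
hit rate = 68.53%

68.53%


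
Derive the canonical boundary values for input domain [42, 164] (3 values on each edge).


Range: [42, 164]
Boundaries: just below min, min, min+1, max-1, max, just above max
Values: [41, 42, 43, 163, 164, 165]

[41, 42, 43, 163, 164, 165]


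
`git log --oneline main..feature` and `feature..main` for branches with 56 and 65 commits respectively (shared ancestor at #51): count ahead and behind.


Common ancestor: commit #51
feature commits after divergence: 56 - 51 = 5
main commits after divergence: 65 - 51 = 14
feature is 5 commits ahead of main
main is 14 commits ahead of feature

feature ahead: 5, main ahead: 14


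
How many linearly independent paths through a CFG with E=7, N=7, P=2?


Formula: V(G) = E - N + 2P
V(G) = 7 - 7 + 2*2
V(G) = 0 + 4
V(G) = 4

4


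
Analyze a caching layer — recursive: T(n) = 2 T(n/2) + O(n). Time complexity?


Reasoning: master theorem case 2 (merge-sort recurrence)
Complexity: O(n log n)

O(n log n)


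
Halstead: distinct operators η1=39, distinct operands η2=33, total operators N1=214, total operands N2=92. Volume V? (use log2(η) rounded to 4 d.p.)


Formula: V = N * log2(η), where N = N1 + N2 and η = η1 + η2
η = 39 + 33 = 72
N = 214 + 92 = 306
log2(72) ≈ 6.1699
V = 306 * 6.1699 = 1887.99

1887.99


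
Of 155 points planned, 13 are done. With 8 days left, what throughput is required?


Formula: Required rate = Remaining points / Days left
Remaining = 155 - 13 = 142 points
Required rate = 142 / 8 = 17.75 points/day

17.75 points/day


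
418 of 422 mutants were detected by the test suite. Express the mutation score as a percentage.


Mutation score = killed / total * 100
Mutation score = 418 / 422 * 100
Mutation score = 99.05%

99.05%


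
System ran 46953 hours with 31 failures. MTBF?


Formula: MTBF = Total operating time / Number of failures
MTBF = 46953 / 31
MTBF = 1514.61 hours

1514.61 hours


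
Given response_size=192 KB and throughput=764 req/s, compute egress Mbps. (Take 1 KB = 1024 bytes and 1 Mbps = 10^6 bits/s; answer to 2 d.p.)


Formula: Mbps = payload_bytes * RPS * 8 / 1e6
Payload per request = 192 KB = 192 * 1024 = 196608 bytes
Total bytes/sec = 196608 * 764 = 150208512
Total bits/sec = 150208512 * 8 = 1201668096
Mbps = 1201668096 / 1e6 = 1201.67

1201.67 Mbps


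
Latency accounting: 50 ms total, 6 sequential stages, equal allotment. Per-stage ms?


Formula: per_stage = total_budget / stages
per_stage = 50 / 6
per_stage = 8.33 ms

8.33 ms


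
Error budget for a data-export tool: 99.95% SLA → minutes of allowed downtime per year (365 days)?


Formula: allowed downtime = period * (100 - SLA) / 100
Period (year (365 days)) = 525600 minutes
Unavailability fraction = (100 - 99.95) / 100
Allowed downtime = 525600 * (100 - 99.95) / 100
Allowed downtime = 262.8 minutes

262.8 minutes


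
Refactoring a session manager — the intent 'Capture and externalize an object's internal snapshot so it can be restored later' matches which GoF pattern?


This matches the Memento pattern

Memento


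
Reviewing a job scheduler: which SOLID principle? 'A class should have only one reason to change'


This describes the Single Responsibility Principle (SRP)

Single Responsibility Principle (SRP)


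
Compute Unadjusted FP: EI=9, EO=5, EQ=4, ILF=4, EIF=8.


UFP = EI*4 + EO*5 + EQ*4 + ILF*10 + EIF*7
UFP = 9*4 + 5*5 + 4*4 + 4*10 + 8*7
UFP = 36 + 25 + 16 + 40 + 56
UFP = 173

173


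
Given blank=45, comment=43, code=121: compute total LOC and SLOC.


Total LOC = blank + comment + code
Total LOC = 45 + 43 + 121 = 209
SLOC (source only) = code = 121

Total LOC: 209, SLOC: 121


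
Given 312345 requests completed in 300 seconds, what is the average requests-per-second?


Formula: throughput = requests / seconds
throughput = 312345 / 300
throughput = 1041.15 requests/second

1041.15 requests/second


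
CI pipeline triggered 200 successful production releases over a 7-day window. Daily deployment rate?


Formula: deployments per day = releases / days
= 200 / 7
= 28.571 deploys/day
(equivalently, 200.0 deploys/week)

28.571 deploys/day


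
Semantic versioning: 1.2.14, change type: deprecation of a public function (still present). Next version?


Current: 1.2.14
Change category: 'deprecation of a public function (still present)' → minor bump
SemVer rule: minor bump → increment MINOR, reset PATCH to 0 (MAJOR unchanged)
New: 1.3.0

1.3.0


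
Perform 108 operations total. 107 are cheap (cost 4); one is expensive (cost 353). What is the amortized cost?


Formula: Amortized cost = Total cost / Operations
Total cost = (107 * 4) + (1 * 353)
Total cost = 428 + 353 = 781
Amortized = 781 / 108 = 7.2315

7.2315


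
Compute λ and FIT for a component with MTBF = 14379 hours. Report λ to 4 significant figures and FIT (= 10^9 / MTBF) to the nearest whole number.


Formula: λ = 1 / MTBF; FIT = λ × 1e9 = 1e9 / MTBF
λ = 1 / 14379 ≈ 6.955e-05 failures/hour
FIT = 1e9 / 14379 ≈ 69546 failures per 1e9 hours (nearest whole number)

λ = 6.955e-05 /h, FIT = 69546


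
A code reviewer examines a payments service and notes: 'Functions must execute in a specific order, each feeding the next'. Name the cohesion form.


Reasoning: Output of one is input to next
Type: Sequential cohesion

Sequential cohesion


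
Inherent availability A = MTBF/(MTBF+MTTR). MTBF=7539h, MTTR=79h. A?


Availability = MTBF / (MTBF + MTTR)
Availability = 7539 / (7539 + 79)
Availability = 7539 / 7618
Availability = 98.963%

98.963%


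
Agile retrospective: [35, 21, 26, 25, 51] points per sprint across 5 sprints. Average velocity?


Formula: Avg velocity = Total points / Number of sprints
Points: [35, 21, 26, 25, 51]
Sum = 35 + 21 + 26 + 25 + 51 = 158
Avg velocity = 158 / 5 = 31.6 points/sprint

31.6 points/sprint


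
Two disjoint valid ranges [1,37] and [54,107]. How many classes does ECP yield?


Valid ranges: [1,37] and [54,107]
Class 1: x < 1 — invalid
Class 2: 1 ≤ x ≤ 37 — valid
Class 3: 37 < x < 54 — invalid (gap between ranges)
Class 4: 54 ≤ x ≤ 107 — valid
Class 5: x > 107 — invalid
Total equivalence classes: 5

5 equivalence classes


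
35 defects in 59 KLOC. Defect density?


Defect density = defects / KLOC
Defect density = 35 / 59
Defect density = 0.593 defects/KLOC

0.593 defects/KLOC


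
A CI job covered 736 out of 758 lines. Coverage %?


Coverage = covered / total * 100
Coverage = 736 / 758 * 100
Coverage = 97.1%

97.1%


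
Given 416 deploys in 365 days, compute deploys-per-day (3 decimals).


Formula: deployments per day = releases / days
= 416 / 365
= 1.14 deploys/day
(equivalently, 7.98 deploys/week)

1.14 deploys/day


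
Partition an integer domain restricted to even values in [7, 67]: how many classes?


Constraint: even integers in [7, 67]
Class 1: x < 7 — out-of-range invalid
Class 2: x in [7,67] but odd — wrong type invalid
Class 3: x in [7,67] and even — valid
Class 4: x > 67 — out-of-range invalid
Total equivalence classes: 4

4 equivalence classes


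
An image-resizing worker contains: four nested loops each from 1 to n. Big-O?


Reasoning: four levels of nesting
Complexity: O(n^4)

O(n^4)


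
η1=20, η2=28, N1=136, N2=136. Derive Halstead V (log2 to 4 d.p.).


Formula: V = N * log2(η), where N = N1 + N2 and η = η1 + η2
η = 20 + 28 = 48
N = 136 + 136 = 272
log2(48) ≈ 5.5850
V = 272 * 5.5850 = 1519.12

1519.12


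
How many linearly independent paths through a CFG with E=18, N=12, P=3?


Formula: V(G) = E - N + 2P
V(G) = 18 - 12 + 2*3
V(G) = 6 + 6
V(G) = 12

12


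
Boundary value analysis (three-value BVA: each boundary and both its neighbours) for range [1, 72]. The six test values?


Range: [1, 72]
Boundaries: just below min, min, min+1, max-1, max, just above max
Values: [0, 1, 2, 71, 72, 73]

[0, 1, 2, 71, 72, 73]


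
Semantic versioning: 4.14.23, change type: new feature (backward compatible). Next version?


Current: 4.14.23
Change category: 'new feature (backward compatible)' → minor bump
SemVer rule: minor bump → increment MINOR, reset PATCH to 0 (MAJOR unchanged)
New: 4.15.0

4.15.0


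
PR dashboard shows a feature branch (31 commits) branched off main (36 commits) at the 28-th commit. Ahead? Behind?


Common ancestor: commit #28
feature commits after divergence: 31 - 28 = 3
main commits after divergence: 36 - 28 = 8
feature is 3 commits ahead of main
main is 8 commits ahead of feature

feature ahead: 3, main ahead: 8


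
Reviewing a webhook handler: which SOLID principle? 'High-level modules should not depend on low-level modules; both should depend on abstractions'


This describes the Dependency Inversion Principle (DIP)

Dependency Inversion Principle (DIP)


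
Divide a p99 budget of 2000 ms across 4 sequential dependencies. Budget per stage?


Formula: per_stage = total_budget / stages
per_stage = 2000 / 4
per_stage = 500.0 ms

500.0 ms


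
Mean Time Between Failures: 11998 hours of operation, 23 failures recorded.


Formula: MTBF = Total operating time / Number of failures
MTBF = 11998 / 23
MTBF = 521.65 hours

521.65 hours


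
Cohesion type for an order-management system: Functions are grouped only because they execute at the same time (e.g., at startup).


Reasoning: Related by timing only
Type: Temporal cohesion

Temporal cohesion


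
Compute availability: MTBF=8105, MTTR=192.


Availability = MTBF / (MTBF + MTTR)
Availability = 8105 / (8105 + 192)
Availability = 8105 / 8297
Availability = 97.6859%

97.6859%


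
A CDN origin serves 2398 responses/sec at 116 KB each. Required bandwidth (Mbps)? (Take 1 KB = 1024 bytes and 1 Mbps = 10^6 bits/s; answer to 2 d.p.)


Formula: Mbps = payload_bytes * RPS * 8 / 1e6
Payload per request = 116 KB = 116 * 1024 = 118784 bytes
Total bytes/sec = 118784 * 2398 = 284844032
Total bits/sec = 284844032 * 8 = 2278752256
Mbps = 2278752256 / 1e6 = 2278.75

2278.75 Mbps


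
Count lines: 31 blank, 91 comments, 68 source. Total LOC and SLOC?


Total LOC = blank + comment + code
Total LOC = 31 + 91 + 68 = 190
SLOC (source only) = code = 68

Total LOC: 190, SLOC: 68


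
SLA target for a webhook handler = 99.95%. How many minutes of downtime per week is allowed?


Formula: allowed downtime = period * (100 - SLA) / 100
Period (week) = 10080 minutes
Unavailability fraction = (100 - 99.95) / 100
Allowed downtime = 10080 * (100 - 99.95) / 100
Allowed downtime = 5.04 minutes

5.04 minutes


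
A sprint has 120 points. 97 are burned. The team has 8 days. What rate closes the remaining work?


Formula: Required rate = Remaining points / Days left
Remaining = 120 - 97 = 23 points
Required rate = 23 / 8 = 2.88 points/day

2.88 points/day


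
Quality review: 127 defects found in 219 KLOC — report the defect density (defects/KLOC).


Defect density = defects / KLOC
Defect density = 127 / 219
Defect density = 0.58 defects/KLOC

0.58 defects/KLOC


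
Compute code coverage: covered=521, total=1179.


Coverage = covered / total * 100
Coverage = 521 / 1179 * 100
Coverage = 44.19%

44.19%


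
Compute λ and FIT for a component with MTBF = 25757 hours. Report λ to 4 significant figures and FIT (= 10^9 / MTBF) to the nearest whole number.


Formula: λ = 1 / MTBF; FIT = λ × 1e9 = 1e9 / MTBF
λ = 1 / 25757 ≈ 3.882e-05 failures/hour
FIT = 1e9 / 25757 ≈ 38824 failures per 1e9 hours (nearest whole number)

λ = 3.882e-05 /h, FIT = 38824


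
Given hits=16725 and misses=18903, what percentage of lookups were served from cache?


Formula: hit rate = hits / (hits + misses) * 100
hit rate = 16725 / (16725 + 18903) * 100
hit rate = 16725 / 35628 * 100
hit rate = 46.94%

46.94%


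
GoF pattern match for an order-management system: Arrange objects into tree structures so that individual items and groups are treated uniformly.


This matches the Composite pattern

Composite


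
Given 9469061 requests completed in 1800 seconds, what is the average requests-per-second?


Formula: throughput = requests / seconds
throughput = 9469061 / 1800
throughput = 5260.59 requests/second

5260.59 requests/second


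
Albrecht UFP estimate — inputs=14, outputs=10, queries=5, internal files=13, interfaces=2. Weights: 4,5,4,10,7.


UFP = EI*4 + EO*5 + EQ*4 + ILF*10 + EIF*7
UFP = 14*4 + 10*5 + 5*4 + 13*10 + 2*7
UFP = 56 + 50 + 20 + 130 + 14
UFP = 270

270


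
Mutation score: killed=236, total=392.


Mutation score = killed / total * 100
Mutation score = 236 / 392 * 100
Mutation score = 60.2%

60.2%


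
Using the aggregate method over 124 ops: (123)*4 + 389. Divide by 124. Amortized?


Formula: Amortized cost = Total cost / Operations
Total cost = (123 * 4) + (1 * 389)
Total cost = 492 + 389 = 881
Amortized = 881 / 124 = 7.1048

7.1048


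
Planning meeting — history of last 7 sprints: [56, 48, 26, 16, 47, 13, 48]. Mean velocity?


Formula: Avg velocity = Total points / Number of sprints
Points: [56, 48, 26, 16, 47, 13, 48]
Sum = 56 + 48 + 26 + 16 + 47 + 13 + 48 = 254
Avg velocity = 254 / 7 = 36.29 points/sprint

36.29 points/sprint


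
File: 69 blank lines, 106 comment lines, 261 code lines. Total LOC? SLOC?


Total LOC = blank + comment + code
Total LOC = 69 + 106 + 261 = 436
SLOC (source only) = code = 261

Total LOC: 436, SLOC: 261


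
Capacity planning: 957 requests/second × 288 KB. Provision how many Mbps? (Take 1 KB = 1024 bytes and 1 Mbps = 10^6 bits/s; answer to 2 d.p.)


Formula: Mbps = payload_bytes * RPS * 8 / 1e6
Payload per request = 288 KB = 288 * 1024 = 294912 bytes
Total bytes/sec = 294912 * 957 = 282230784
Total bits/sec = 282230784 * 8 = 2257846272
Mbps = 2257846272 / 1e6 = 2257.85

2257.85 Mbps


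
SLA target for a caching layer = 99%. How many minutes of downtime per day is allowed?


Formula: allowed downtime = period * (100 - SLA) / 100
Period (day) = 1440 minutes
Unavailability fraction = (100 - 99.0) / 100
Allowed downtime = 1440 * (100 - 99.0) / 100
Allowed downtime = 14.4 minutes

14.4 minutes


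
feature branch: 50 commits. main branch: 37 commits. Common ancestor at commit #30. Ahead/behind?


Common ancestor: commit #30
feature commits after divergence: 50 - 30 = 20
main commits after divergence: 37 - 30 = 7
feature is 20 commits ahead of main
main is 7 commits ahead of feature

feature ahead: 20, main ahead: 7


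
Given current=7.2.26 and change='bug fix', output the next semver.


Current: 7.2.26
Change category: 'bug fix' → patch bump
SemVer rule: patch bump → increment PATCH (MAJOR and MINOR unchanged)
New: 7.2.27

7.2.27


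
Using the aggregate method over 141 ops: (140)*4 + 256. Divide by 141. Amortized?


Formula: Amortized cost = Total cost / Operations
Total cost = (140 * 4) + (1 * 256)
Total cost = 560 + 256 = 816
Amortized = 816 / 141 = 5.7872

5.7872


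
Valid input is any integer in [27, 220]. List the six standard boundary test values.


Range: [27, 220]
Boundaries: just below min, min, min+1, max-1, max, just above max
Values: [26, 27, 28, 219, 220, 221]

[26, 27, 28, 219, 220, 221]


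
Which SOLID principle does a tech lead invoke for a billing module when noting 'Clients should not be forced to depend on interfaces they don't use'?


This describes the Interface Segregation Principle (ISP)

Interface Segregation Principle (ISP)


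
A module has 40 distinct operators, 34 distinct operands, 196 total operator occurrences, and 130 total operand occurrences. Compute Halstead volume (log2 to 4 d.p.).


Formula: V = N * log2(η), where N = N1 + N2 and η = η1 + η2
η = 40 + 34 = 74
N = 196 + 130 = 326
log2(74) ≈ 6.2095
V = 326 * 6.2095 = 2024.30

2024.30


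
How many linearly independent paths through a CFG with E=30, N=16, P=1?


Formula: V(G) = E - N + 2P
V(G) = 30 - 16 + 2*1
V(G) = 14 + 2
V(G) = 16

16


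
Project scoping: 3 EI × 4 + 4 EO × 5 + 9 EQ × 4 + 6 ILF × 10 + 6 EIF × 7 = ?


UFP = EI*4 + EO*5 + EQ*4 + ILF*10 + EIF*7
UFP = 3*4 + 4*5 + 9*4 + 6*10 + 6*7
UFP = 12 + 20 + 36 + 60 + 42
UFP = 170

170


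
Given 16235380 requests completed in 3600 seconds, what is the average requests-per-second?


Formula: throughput = requests / seconds
throughput = 16235380 / 3600
throughput = 4509.83 requests/second

4509.83 requests/second


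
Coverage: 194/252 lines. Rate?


Coverage = covered / total * 100
Coverage = 194 / 252 * 100
Coverage = 76.98%

76.98%


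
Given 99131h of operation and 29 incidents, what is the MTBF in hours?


Formula: MTBF = Total operating time / Number of failures
MTBF = 99131 / 29
MTBF = 3418.31 hours

3418.31 hours


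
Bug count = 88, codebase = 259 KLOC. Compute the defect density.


Defect density = defects / KLOC
Defect density = 88 / 259
Defect density = 0.34 defects/KLOC

0.34 defects/KLOC


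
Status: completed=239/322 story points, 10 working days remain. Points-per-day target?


Formula: Required rate = Remaining points / Days left
Remaining = 322 - 239 = 83 points
Required rate = 83 / 10 = 8.3 points/day

8.3 points/day


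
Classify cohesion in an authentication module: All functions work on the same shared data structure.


Reasoning: Functions share data
Type: Communicational cohesion

Communicational cohesion


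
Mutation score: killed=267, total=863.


Mutation score = killed / total * 100
Mutation score = 267 / 863 * 100
Mutation score = 30.94%

30.94%


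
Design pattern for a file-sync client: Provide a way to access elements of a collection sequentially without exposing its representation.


This matches the Iterator pattern

Iterator


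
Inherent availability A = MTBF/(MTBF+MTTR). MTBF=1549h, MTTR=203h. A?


Availability = MTBF / (MTBF + MTTR)
Availability = 1549 / (1549 + 203)
Availability = 1549 / 1752
Availability = 88.4132%

88.4132%


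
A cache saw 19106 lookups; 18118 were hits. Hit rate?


Formula: hit rate = hits / (hits + misses) * 100
hit rate = 18118 / (18118 + 988) * 100
hit rate = 18118 / 19106 * 100
hit rate = 94.83%

94.83%


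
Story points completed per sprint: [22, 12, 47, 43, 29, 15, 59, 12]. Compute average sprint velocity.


Formula: Avg velocity = Total points / Number of sprints
Points: [22, 12, 47, 43, 29, 15, 59, 12]
Sum = 22 + 12 + 47 + 43 + 29 + 15 + 59 + 12 = 239
Avg velocity = 239 / 8 = 29.88 points/sprint

29.88 points/sprint


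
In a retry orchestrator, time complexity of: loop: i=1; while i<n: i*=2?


Reasoning: i doubles each step so iterations are log2(n)
Complexity: O(log n)

O(log n)


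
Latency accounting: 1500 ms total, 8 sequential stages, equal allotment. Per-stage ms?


Formula: per_stage = total_budget / stages
per_stage = 1500 / 8
per_stage = 187.5 ms

187.5 ms


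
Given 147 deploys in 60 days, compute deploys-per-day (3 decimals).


Formula: deployments per day = releases / days
= 147 / 60
= 2.45 deploys/day
(equivalently, 17.15 deploys/week)

2.45 deploys/day


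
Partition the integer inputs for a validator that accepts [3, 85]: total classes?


Valid range: [3, 85]
Class 1: x < 3 — invalid
Class 2: 3 ≤ x ≤ 85 — valid
Class 3: x > 85 — invalid
Total equivalence classes: 3

3 equivalence classes


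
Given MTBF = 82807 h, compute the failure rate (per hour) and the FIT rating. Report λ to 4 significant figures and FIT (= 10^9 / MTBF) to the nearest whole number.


Formula: λ = 1 / MTBF; FIT = λ × 1e9 = 1e9 / MTBF
λ = 1 / 82807 ≈ 1.208e-05 failures/hour
FIT = 1e9 / 82807 ≈ 12076 failures per 1e9 hours (nearest whole number)

λ = 1.208e-05 /h, FIT = 12076


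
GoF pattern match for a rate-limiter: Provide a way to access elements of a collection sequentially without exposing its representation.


This matches the Iterator pattern

Iterator


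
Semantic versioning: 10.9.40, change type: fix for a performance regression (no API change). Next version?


Current: 10.9.40
Change category: 'fix for a performance regression (no API change)' → patch bump
SemVer rule: patch bump → increment PATCH (MAJOR and MINOR unchanged)
New: 10.9.41

10.9.41


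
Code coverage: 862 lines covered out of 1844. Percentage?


Coverage = covered / total * 100
Coverage = 862 / 1844 * 100
Coverage = 46.75%

46.75%


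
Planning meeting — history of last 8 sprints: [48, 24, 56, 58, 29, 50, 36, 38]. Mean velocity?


Formula: Avg velocity = Total points / Number of sprints
Points: [48, 24, 56, 58, 29, 50, 36, 38]
Sum = 48 + 24 + 56 + 58 + 29 + 50 + 36 + 38 = 339
Avg velocity = 339 / 8 = 42.38 points/sprint

42.38 points/sprint


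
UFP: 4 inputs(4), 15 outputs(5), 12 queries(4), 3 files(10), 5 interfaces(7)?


UFP = EI*4 + EO*5 + EQ*4 + ILF*10 + EIF*7
UFP = 4*4 + 15*5 + 12*4 + 3*10 + 5*7
UFP = 16 + 75 + 48 + 30 + 35
UFP = 204

204


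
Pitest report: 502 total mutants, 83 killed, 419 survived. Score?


Mutation score = killed / total * 100
Mutation score = 83 / 502 * 100
Mutation score = 16.53%

16.53%


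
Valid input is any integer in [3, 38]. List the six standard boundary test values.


Range: [3, 38]
Boundaries: just below min, min, min+1, max-1, max, just above max
Values: [2, 3, 4, 37, 38, 39]

[2, 3, 4, 37, 38, 39]


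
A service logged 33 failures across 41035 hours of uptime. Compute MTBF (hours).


Formula: MTBF = Total operating time / Number of failures
MTBF = 41035 / 33
MTBF = 1243.48 hours

1243.48 hours


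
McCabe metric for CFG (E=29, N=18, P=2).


Formula: V(G) = E - N + 2P
V(G) = 29 - 18 + 2*2
V(G) = 11 + 4
V(G) = 15

15


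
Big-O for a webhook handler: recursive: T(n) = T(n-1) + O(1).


Reasoning: linear recursion with constant work per frame
Complexity: O(n)

O(n)


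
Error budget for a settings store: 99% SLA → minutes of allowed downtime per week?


Formula: allowed downtime = period * (100 - SLA) / 100
Period (week) = 10080 minutes
Unavailability fraction = (100 - 99.0) / 100
Allowed downtime = 10080 * (100 - 99.0) / 100
Allowed downtime = 100.8 minutes

100.8 minutes


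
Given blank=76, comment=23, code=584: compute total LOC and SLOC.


Total LOC = blank + comment + code
Total LOC = 76 + 23 + 584 = 683
SLOC (source only) = code = 584

Total LOC: 683, SLOC: 584


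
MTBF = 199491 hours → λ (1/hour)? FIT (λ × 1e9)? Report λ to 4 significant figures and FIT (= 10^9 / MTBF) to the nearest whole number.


Formula: λ = 1 / MTBF; FIT = λ × 1e9 = 1e9 / MTBF
λ = 1 / 199491 ≈ 5.013e-06 failures/hour
FIT = 1e9 / 199491 ≈ 5013 failures per 1e9 hours (nearest whole number)

λ = 5.013e-06 /h, FIT = 5013


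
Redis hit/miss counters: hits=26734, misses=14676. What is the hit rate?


Formula: hit rate = hits / (hits + misses) * 100
hit rate = 26734 / (26734 + 14676) * 100
hit rate = 26734 / 41410 * 100
hit rate = 64.56%

64.56%


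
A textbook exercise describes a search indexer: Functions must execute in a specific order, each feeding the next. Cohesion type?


Reasoning: Output of one is input to next
Type: Sequential cohesion

Sequential cohesion


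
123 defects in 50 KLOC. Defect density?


Defect density = defects / KLOC
Defect density = 123 / 50
Defect density = 2.46 defects/KLOC

2.46 defects/KLOC


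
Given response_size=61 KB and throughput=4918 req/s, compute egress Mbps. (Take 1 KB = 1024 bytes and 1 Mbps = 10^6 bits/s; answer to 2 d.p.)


Formula: Mbps = payload_bytes * RPS * 8 / 1e6
Payload per request = 61 KB = 61 * 1024 = 62464 bytes
Total bytes/sec = 62464 * 4918 = 307197952
Total bits/sec = 307197952 * 8 = 2457583616
Mbps = 2457583616 / 1e6 = 2457.58

2457.58 Mbps


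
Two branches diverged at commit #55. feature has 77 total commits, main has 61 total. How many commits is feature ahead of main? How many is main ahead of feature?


Common ancestor: commit #55
feature commits after divergence: 77 - 55 = 22
main commits after divergence: 61 - 55 = 6
feature is 22 commits ahead of main
main is 6 commits ahead of feature

feature ahead: 22, main ahead: 6


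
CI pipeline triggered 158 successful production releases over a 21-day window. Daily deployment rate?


Formula: deployments per day = releases / days
= 158 / 21
= 7.524 deploys/day
(equivalently, 52.67 deploys/week)

7.524 deploys/day


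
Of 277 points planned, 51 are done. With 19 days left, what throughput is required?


Formula: Required rate = Remaining points / Days left
Remaining = 277 - 51 = 226 points
Required rate = 226 / 19 = 11.89 points/day

11.89 points/day


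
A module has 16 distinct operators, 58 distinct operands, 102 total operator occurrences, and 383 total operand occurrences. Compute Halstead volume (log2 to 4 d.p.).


Formula: V = N * log2(η), where N = N1 + N2 and η = η1 + η2
η = 16 + 58 = 74
N = 102 + 383 = 485
log2(74) ≈ 6.2095
V = 485 * 6.2095 = 3011.61

3011.61


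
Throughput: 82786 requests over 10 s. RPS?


Formula: throughput = requests / seconds
throughput = 82786 / 10
throughput = 8278.6 requests/second

8278.6 requests/second


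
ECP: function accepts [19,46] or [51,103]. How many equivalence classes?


Valid ranges: [19,46] and [51,103]
Class 1: x < 19 — invalid
Class 2: 19 ≤ x ≤ 46 — valid
Class 3: 46 < x < 51 — invalid (gap between ranges)
Class 4: 51 ≤ x ≤ 103 — valid
Class 5: x > 103 — invalid
Total equivalence classes: 5

5 equivalence classes


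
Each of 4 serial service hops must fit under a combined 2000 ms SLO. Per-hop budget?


Formula: per_stage = total_budget / stages
per_stage = 2000 / 4
per_stage = 500.0 ms

500.0 ms


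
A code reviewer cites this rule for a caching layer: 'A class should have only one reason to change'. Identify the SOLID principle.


This describes the Single Responsibility Principle (SRP)

Single Responsibility Principle (SRP)


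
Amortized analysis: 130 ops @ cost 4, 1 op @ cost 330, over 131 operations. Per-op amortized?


Formula: Amortized cost = Total cost / Operations
Total cost = (130 * 4) + (1 * 330)
Total cost = 520 + 330 = 850
Amortized = 850 / 131 = 6.4885

6.4885
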